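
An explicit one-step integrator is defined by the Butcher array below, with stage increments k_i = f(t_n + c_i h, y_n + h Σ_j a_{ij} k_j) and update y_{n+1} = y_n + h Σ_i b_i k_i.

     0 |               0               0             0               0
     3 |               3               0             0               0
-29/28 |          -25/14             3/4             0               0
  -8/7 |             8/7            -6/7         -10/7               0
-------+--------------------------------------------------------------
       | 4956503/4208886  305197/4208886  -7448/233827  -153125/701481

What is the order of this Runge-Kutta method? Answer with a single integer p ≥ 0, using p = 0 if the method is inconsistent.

3

b = (4956503/4208886, 305197/4208886, -7448/233827, -153125/701481)
c = (0, 3, -29/28, -8/7)
Ac = (0, 0, 9/4, -107/98)
Σ b_i: 4956503/4208886·1 + 305197/4208886·1 + (-7448/233827)·1 + (-153125/701481)·1 = 1 ✓
b·c: 305197/4208886·3 + (-7448/233827)·(-29/28) + (-153125/701481)·(-8/7) = 1/2 ✓
b·c²: 305197/4208886·9 + (-7448/233827)·841/784 + (-153125/701481)·64/49 = 1/3 ✓
b·Ac: (-7448/233827)·9/4 + (-153125/701481)·(-107/98) = 1/6 ✓
b·c³: 305197/4208886·27 + (-7448/233827)·(-24389/21952) + (-153125/701481)·(-512/343) = 3141373/1354584 ≠ 1/4 ⇒ order 3.
b·(c∘Ac): (-7448/233827)·(-261/112) + (-153125/701481)·428/343 = -1946027/9820734 ≠ 1/8
b·Ac²: (-7448/233827)·27/4 + (-153125/701481)·(-25373/2744) = 2442917/1354584 ≠ 1/12
b·A²c: (-153125/701481)·(-45/14) = 328125/467654 ≠ 1/24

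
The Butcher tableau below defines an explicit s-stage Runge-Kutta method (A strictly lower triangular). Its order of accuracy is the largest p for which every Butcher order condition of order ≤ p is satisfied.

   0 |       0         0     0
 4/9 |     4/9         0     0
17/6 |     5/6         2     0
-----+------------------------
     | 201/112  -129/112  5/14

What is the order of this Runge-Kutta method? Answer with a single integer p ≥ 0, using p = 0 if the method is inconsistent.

2

b = (201/112, -129/112, 5/14)
c = (0, 4/9, 17/6)
Ac = (0, 0, 8/9)
Σ b_i: 201/112·1 + (-129/112)·1 + 5/14·1 = 1 ✓
b·c: (-129/112)·4/9 + 5/14·17/6 = 1/2 ✓
b·c²: (-129/112)·16/81 + 5/14·289/36 = 3991/1512 ≠ 1/3 ⇒ order 2.
b·Ac: 5/14·8/9 = 20/63 ≠ 1/6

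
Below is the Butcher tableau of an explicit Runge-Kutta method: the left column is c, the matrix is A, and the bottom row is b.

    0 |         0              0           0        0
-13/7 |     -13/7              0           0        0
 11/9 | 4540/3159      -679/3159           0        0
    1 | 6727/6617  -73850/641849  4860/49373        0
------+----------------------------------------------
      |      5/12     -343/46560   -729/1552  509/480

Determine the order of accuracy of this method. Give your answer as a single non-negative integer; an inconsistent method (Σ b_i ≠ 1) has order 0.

4

b = (5/12, -343/46560, -729/1552, 509/480)
c = (0, -13/7, 11/9, 1)
Ac = (0, 0, 97/243, 170/509)
Σ b_i: 5/12·1 + (-343/46560)·1 + (-729/1552)·1 + 509/480·1 = 1 ✓
b·c: (-343/46560)·(-13/7) + (-729/1552)·11/9 + 509/480·1 = 1/2 ✓
b·c²: (-343/46560)·169/49 + (-729/1552)·121/81 + 509/480·1 = 1/3 ✓
b·Ac: (-729/1552)·97/243 + 509/480·170/509 = 1/6 ✓
b·c³: (-343/46560)·(-2197/343) + (-729/1552)·1331/729 + 509/480·1 = 1/4 ✓
b·(c∘Ac): (-729/1552)·1067/2187 + 509/480·170/509 = 1/8 ✓
b·Ac²: (-729/1552)·(-1261/1701) + 509/480·(-890/3563) = 1/12 ✓
b·A²c: 509/480·20/509 = 1/24 ✓; 4 stages ⇒ order 4.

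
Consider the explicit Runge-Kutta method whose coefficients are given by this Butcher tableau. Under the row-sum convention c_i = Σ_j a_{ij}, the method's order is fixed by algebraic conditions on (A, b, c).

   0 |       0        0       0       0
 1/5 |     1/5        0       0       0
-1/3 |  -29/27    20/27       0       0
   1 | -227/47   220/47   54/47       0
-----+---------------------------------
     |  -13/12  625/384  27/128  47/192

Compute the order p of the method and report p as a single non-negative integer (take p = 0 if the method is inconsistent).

4

b = (-13/12, 625/384, 27/128, 47/192)
c = (0, 1/5, -1/3, 1)
Ac = (0, 0, 4/27, 26/47)
Σ b_i: (-13/12)·1 + 625/384·1 + 27/128·1 + 47/192·1 = 1 ✓
b·c: 625/384·1/5 + 27/128·(-1/3) + 47/192·1 = 1/2 ✓
b·c²: 625/384·1/25 + 27/128·1/9 + 47/192·1 = 1/3 ✓
b·Ac: 27/128·4/27 + 47/192·26/47 = 1/6 ✓
b·c³: 625/384·1/125 + 27/128·(-1/27) + 47/192·1 = 1/4 ✓
b·(c∘Ac): 27/128·(-4/81) + 47/192·26/47 = 1/8 ✓
b·Ac²: 27/128·4/135 + 47/192·74/235 = 1/12 ✓
b·A²c: 47/192·8/47 = 1/24 ✓; 4 stages ⇒ order 4.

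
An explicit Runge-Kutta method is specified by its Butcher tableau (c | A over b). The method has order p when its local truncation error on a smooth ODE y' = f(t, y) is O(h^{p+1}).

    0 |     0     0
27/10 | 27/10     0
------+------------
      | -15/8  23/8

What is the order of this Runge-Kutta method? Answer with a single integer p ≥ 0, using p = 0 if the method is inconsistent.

1

b = (-15/8, 23/8)
c = (0, 27/10)
Σ b_i: (-15/8)·1 + 23/8·1 = 1 ✓
b·c: 23/8·27/10 = 621/80 ≠ 1/2 ⇒ order 1.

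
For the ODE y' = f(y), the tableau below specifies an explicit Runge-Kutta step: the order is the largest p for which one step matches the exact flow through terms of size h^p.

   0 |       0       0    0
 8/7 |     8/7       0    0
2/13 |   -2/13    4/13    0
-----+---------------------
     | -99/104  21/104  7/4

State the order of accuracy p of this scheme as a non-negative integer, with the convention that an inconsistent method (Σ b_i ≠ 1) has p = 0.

2

b = (-99/104, 21/104, 7/4)
c = (0, 8/7, 2/13)
Ac = (0, 0, 32/91)
Σ b_i: (-99/104)·1 + 21/104·1 + 7/4·1 = 1 ✓
b·c: 21/104·8/7 + 7/4·2/13 = 1/2 ✓
b·c²: 21/104·64/49 + 7/4·4/169 = 361/1183 ≠ 1/3 ⇒ order 2.
b·Ac: 7/4·32/91 = 8/13 ≠ 1/6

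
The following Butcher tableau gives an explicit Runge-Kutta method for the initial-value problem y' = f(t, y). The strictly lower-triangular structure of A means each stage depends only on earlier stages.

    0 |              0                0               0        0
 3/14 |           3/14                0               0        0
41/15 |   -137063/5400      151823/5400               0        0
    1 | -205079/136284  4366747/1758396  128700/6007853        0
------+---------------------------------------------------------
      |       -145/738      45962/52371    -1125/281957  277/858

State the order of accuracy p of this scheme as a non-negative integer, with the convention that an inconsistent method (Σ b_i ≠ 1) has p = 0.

4

b = (-145/738, 45962/52371, -1125/281957, 277/858)
c = (0, 3/14, 41/15, 1)
Ac = (0, 0, 21689/3600, 1309/2216)
Σ b_i: (-145/738)·1 + 45962/52371·1 + (-1125/281957)·1 + 277/858·1 = 1 ✓
b·c: 45962/52371·3/14 + (-1125/281957)·41/15 + 277/858·1 = 1/2 ✓
b·c²: 45962/52371·9/196 + (-1125/281957)·1681/225 + 277/858·1 = 1/3 ✓
b·Ac: (-1125/281957)·21689/3600 + 277/858·1309/2216 = 1/6 ✓
b·c³: 45962/52371·27/2744 + (-1125/281957)·68921/3375 + 277/858·1 = 1/4 ✓
b·(c∘Ac): (-1125/281957)·889249/54000 + 277/858·1309/2216 = 1/8 ✓
b·Ac²: (-1125/281957)·21689/16800 + 277/858·8503/31024 = 1/12 ✓
b·A²c: 277/858·143/1108 = 1/24 ✓; 4 stages ⇒ order 4.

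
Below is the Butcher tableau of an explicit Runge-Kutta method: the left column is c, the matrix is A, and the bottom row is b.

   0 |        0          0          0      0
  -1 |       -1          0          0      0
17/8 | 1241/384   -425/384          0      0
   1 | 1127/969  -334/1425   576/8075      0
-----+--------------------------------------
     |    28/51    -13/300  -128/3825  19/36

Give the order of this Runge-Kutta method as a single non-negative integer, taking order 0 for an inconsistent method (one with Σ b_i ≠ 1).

4

b = (28/51, -13/300, -128/3825, 19/36)
c = (0, -1, 17/8, 1)
Ac = (0, 0, 425/384, 22/57)
Σ b_i: 28/51·1 + (-13/300)·1 + (-128/3825)·1 + 19/36·1 = 1 ✓
b·c: (-13/300)·(-1) + (-128/3825)·17/8 + 19/36·1 = 1/2 ✓
b·c²: (-13/300)·1 + (-128/3825)·289/64 + 19/36·1 = 1/3 ✓
b·Ac: (-128/3825)·425/384 + 19/36·22/57 = 1/6 ✓
b·c³: (-13/300)·(-1) + (-128/3825)·4913/512 + 19/36·1 = 1/4 ✓
b·(c∘Ac): (-128/3825)·7225/3072 + 19/36·22/57 = 1/8 ✓
b·Ac²: (-128/3825)·(-425/384) + 19/36·5/57 = 1/12 ✓
b·A²c: 19/36·3/38 = 1/24 ✓; 4 stages ⇒ order 4.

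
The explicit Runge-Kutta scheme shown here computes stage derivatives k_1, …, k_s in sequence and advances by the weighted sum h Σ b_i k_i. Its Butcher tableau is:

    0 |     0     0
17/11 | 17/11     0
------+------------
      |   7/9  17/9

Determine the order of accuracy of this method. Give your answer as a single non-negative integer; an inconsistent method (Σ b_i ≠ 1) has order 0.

0

b = (7/9, 17/9)
c = (0, 17/11)
Σ b_i: 7/9·1 + 17/9·1 = 8/3 ≠ 1 ⇒ order 0.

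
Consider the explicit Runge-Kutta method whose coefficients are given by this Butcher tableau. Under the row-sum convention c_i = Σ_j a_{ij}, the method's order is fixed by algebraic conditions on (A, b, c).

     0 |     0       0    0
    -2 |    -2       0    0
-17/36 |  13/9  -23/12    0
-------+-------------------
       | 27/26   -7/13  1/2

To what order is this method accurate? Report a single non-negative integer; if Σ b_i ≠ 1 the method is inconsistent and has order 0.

1

b = (27/26, -7/13, 1/2)
c = (0, -2, -17/36)
Ac = (0, 0, 23/6)
Σ b_i: 27/26·1 + (-7/13)·1 + 1/2·1 = 1 ✓
b·c: (-7/13)·(-2) + 1/2·(-17/36) = 787/936 ≠ 1/2 ⇒ order 1.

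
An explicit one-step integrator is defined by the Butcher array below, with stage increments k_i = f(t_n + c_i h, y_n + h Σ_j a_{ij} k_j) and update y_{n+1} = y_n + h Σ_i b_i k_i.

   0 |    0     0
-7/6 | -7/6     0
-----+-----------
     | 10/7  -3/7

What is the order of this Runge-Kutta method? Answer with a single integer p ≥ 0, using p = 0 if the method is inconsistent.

2

b = (10/7, -3/7)
c = (0, -7/6)
Σ b_i: 10/7·1 + (-3/7)·1 = 1 ✓
b·c: (-3/7)·(-7/6) = 1/2 ✓; 2 stages ⇒ order 2.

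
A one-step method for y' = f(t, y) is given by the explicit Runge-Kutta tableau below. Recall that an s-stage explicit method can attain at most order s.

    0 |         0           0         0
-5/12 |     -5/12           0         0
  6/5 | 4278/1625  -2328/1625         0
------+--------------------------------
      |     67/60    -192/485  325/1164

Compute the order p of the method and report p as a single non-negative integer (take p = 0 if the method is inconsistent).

3

b = (67/60, -192/485, 325/1164)
c = (0, -5/12, 6/5)
Ac = (0, 0, 194/325)
Σ b_i: 67/60·1 + (-192/485)·1 + 325/1164·1 = 1 ✓
b·c: (-192/485)·(-5/12) + 325/1164·6/5 = 1/2 ✓
b·c²: (-192/485)·25/144 + 325/1164·36/25 = 1/3 ✓
b·Ac: 325/1164·194/325 = 1/6 ✓; 3 stages ⇒ order 3.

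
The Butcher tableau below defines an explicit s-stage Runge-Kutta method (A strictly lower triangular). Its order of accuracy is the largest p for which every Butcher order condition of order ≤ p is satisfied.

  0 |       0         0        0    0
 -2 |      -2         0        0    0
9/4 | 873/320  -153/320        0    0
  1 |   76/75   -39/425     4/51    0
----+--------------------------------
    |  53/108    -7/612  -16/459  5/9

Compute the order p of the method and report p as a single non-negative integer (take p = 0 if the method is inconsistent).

4

b = (53/108, -7/612, -16/459, 5/9)
c = (0, -2, 9/4, 1)
Ac = (0, 0, 153/160, 9/25)
Σ b_i: 53/108·1 + (-7/612)·1 + (-16/459)·1 + 5/9·1 = 1 ✓
b·c: (-7/612)·(-2) + (-16/459)·9/4 + 5/9·1 = 1/2 ✓
b·c²: (-7/612)·4 + (-16/459)·81/16 + 5/9·1 = 1/3 ✓
b·Ac: (-16/459)·153/160 + 5/9·9/25 = 1/6 ✓
b·c³: (-7/612)·(-8) + (-16/459)·729/64 + 5/9·1 = 1/4 ✓
b·(c∘Ac): (-16/459)·1377/640 + 5/9·9/25 = 1/8 ✓
b·Ac²: (-16/459)·(-153/80) + 5/9·3/100 = 1/12 ✓
b·A²c: 5/9·3/40 = 1/24 ✓; 4 stages ⇒ order 4.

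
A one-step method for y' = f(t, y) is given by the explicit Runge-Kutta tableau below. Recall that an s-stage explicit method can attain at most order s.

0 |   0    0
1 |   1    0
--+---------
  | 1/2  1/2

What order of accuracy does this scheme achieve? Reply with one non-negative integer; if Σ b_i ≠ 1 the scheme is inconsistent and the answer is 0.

b = (1/2, 1/2)
c = (0, 1)
Σ b_i: 1/2·1 + 1/2·1 = 1 ✓
b·c: 1/2·1 = 1/2 ✓; 2 stages ⇒ order 2.

2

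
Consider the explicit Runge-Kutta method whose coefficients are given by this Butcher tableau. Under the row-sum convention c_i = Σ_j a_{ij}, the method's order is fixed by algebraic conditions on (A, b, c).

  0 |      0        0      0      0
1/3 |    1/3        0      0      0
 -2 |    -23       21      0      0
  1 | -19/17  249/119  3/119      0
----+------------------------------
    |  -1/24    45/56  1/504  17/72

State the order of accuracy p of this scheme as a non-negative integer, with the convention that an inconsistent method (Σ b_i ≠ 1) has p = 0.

b = (-1/24, 45/56, 1/504, 17/72)
c = (0, 1/3, -2, 1)
Ac = (0, 0, 7, 11/17)
Σ b_i: (-1/24)·1 + 45/56·1 + 1/504·1 + 17/72·1 = 1 ✓
b·c: 45/56·1/3 + 1/504·(-2) + 17/72·1 = 1/2 ✓
b·c²: 45/56·1/9 + 1/504·4 + 17/72·1 = 1/3 ✓
b·Ac: 1/504·7 + 17/72·11/17 = 1/6 ✓
b·c³: 45/56·1/27 + 1/504·(-8) + 17/72·1 = 1/4 ✓
b·(c∘Ac): 1/504·(-14) + 17/72·11/17 = 1/8 ✓
b·Ac²: 1/504·7/3 + 17/72·1/3 = 1/12 ✓
b·A²c: 17/72·3/17 = 1/24 ✓; 4 stages ⇒ order 4.

4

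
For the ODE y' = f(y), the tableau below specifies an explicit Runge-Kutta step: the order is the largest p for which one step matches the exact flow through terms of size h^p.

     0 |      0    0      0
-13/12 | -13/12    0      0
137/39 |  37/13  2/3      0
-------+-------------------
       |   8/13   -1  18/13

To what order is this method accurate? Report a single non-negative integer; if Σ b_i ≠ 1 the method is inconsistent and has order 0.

b = (8/13, -1, 18/13)
c = (0, -13/12, 137/39)
Ac = (0, 0, -13/18)
Σ b_i: 8/13·1 + (-1)·1 + 18/13·1 = 1 ✓
b·c: (-1)·(-13/12) + 18/13·137/39 = 12061/2028 ≠ 1/2 ⇒ order 1.

1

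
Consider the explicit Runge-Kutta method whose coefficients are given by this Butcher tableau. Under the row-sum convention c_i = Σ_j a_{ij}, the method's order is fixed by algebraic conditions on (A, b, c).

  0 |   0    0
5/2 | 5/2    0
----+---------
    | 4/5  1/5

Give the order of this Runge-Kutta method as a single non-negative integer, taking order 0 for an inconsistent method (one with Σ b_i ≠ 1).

2

b = (4/5, 1/5)
c = (0, 5/2)
Σ b_i: 4/5·1 + 1/5·1 = 1 ✓
b·c: 1/5·5/2 = 1/2 ✓; 2 stages ⇒ order 2.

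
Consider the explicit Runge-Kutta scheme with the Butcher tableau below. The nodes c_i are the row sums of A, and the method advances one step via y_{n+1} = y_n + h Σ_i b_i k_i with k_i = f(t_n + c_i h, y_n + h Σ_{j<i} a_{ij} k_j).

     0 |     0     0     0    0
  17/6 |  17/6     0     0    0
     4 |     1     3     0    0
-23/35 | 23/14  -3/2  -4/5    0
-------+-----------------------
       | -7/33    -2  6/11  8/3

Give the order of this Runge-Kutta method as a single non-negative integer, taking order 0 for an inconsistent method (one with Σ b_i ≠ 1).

b = (-7/33, -2, 6/11, 8/3)
c = (0, 17/6, 4, -23/35)
Ac = (0, 0, 17/2, -149/20)
Σ b_i: (-7/33)·1 + (-2)·1 + 6/11·1 + 8/3·1 = 1 ✓
b·c: (-2)·17/6 + 6/11·4 + 8/3·(-23/35) = -6049/1155 ≠ 1/2 ⇒ order 1.

1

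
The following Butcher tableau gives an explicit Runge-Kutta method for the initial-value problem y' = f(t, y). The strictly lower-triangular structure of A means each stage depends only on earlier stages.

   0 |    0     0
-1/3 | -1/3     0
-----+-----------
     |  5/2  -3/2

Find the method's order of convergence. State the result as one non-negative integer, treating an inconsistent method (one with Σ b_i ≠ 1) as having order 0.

b = (5/2, -3/2)
c = (0, -1/3)
Σ b_i: 5/2·1 + (-3/2)·1 = 1 ✓
b·c: (-3/2)·(-1/3) = 1/2 ✓; 2 stages ⇒ order 2.

2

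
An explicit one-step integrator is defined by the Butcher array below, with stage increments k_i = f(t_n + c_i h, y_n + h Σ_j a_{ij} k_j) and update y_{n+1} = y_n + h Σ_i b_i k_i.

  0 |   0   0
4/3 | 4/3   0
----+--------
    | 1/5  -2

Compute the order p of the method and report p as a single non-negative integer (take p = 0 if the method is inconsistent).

0

b = (1/5, -2)
c = (0, 4/3)
Σ b_i: 1/5·1 + (-2)·1 = -9/5 ≠ 1 ⇒ order 0.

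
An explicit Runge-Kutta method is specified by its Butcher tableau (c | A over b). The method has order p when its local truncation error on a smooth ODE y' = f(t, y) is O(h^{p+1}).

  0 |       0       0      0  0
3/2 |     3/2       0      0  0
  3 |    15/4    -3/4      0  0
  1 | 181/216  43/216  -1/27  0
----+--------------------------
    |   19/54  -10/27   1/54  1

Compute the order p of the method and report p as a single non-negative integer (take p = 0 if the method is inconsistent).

4

b = (19/54, -10/27, 1/54, 1)
c = (0, 3/2, 3, 1)
Ac = (0, 0, -9/8, 3/16)
Σ b_i: 19/54·1 + (-10/27)·1 + 1/54·1 + 1·1 = 1 ✓
b·c: (-10/27)·3/2 + 1/54·3 + 1·1 = 1/2 ✓
b·c²: (-10/27)·9/4 + 1/54·9 + 1·1 = 1/3 ✓
b·Ac: 1/54·(-9/8) + 1·3/16 = 1/6 ✓
b·c³: (-10/27)·27/8 + 1/54·27 + 1·1 = 1/4 ✓
b·(c∘Ac): 1/54·(-27/8) + 1·3/16 = 1/8 ✓
b·Ac²: 1/54·(-27/16) + 1·11/96 = 1/12 ✓
b·A²c: 1·1/24 = 1/24 ✓; 4 stages ⇒ order 4.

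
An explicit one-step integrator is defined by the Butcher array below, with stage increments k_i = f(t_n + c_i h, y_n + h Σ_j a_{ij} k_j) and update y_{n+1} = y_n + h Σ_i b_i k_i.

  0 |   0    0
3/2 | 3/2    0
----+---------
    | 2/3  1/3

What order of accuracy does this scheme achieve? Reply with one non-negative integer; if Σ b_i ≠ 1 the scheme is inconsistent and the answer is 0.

b = (2/3, 1/3)
c = (0, 3/2)
Σ b_i: 2/3·1 + 1/3·1 = 1 ✓
b·c: 1/3·3/2 = 1/2 ✓; 2 stages ⇒ order 2.

2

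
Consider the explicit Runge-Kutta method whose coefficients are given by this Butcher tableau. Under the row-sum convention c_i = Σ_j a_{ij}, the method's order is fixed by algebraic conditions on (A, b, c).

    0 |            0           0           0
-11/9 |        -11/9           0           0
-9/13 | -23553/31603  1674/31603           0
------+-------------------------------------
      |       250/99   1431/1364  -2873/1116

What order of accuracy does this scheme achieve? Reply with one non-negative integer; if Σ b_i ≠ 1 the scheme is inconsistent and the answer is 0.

3

b = (250/99, 1431/1364, -2873/1116)
c = (0, -11/9, -9/13)
Ac = (0, 0, -186/2873)
Σ b_i: 250/99·1 + 1431/1364·1 + (-2873/1116)·1 = 1 ✓
b·c: 1431/1364·(-11/9) + (-2873/1116)·(-9/13) = 1/2 ✓
b·c²: 1431/1364·121/81 + (-2873/1116)·81/169 = 1/3 ✓
b·Ac: (-2873/1116)·(-186/2873) = 1/6 ✓; 3 stages ⇒ order 3.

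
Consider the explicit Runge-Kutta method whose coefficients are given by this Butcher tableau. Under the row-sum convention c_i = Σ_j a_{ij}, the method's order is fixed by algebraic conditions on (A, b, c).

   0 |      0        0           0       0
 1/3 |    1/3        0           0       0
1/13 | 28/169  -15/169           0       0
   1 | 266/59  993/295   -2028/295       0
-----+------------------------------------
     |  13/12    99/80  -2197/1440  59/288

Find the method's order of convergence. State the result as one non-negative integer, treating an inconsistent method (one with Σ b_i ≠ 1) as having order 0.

4

b = (13/12, 99/80, -2197/1440, 59/288)
c = (0, 1/3, 1/13, 1)
Ac = (0, 0, -5/169, 35/59)
Σ b_i: 13/12·1 + 99/80·1 + (-2197/1440)·1 + 59/288·1 = 1 ✓
b·c: 99/80·1/3 + (-2197/1440)·1/13 + 59/288·1 = 1/2 ✓
b·c²: 99/80·1/9 + (-2197/1440)·1/169 + 59/288·1 = 1/3 ✓
b·Ac: (-2197/1440)·(-5/169) + 59/288·35/59 = 1/6 ✓
b·c³: 99/80·1/27 + (-2197/1440)·1/2197 + 59/288·1 = 1/4 ✓
b·(c∘Ac): (-2197/1440)·(-5/2197) + 59/288·35/59 = 1/8 ✓
b·Ac²: (-2197/1440)·(-5/507) + 59/288·1/3 = 1/12 ✓
b·A²c: 59/288·12/59 = 1/24 ✓; 4 stages ⇒ order 4.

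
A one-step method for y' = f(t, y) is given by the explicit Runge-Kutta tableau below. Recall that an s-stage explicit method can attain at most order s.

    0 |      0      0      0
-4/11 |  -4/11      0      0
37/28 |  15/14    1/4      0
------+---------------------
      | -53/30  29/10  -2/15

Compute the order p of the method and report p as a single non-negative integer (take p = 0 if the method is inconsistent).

1

b = (-53/30, 29/10, -2/15)
c = (0, -4/11, 37/28)
Ac = (0, 0, -1/11)
Σ b_i: (-53/30)·1 + 29/10·1 + (-2/15)·1 = 1 ✓
b·c: 29/10·(-4/11) + (-2/15)·37/28 = -2843/2310 ≠ 1/2 ⇒ order 1.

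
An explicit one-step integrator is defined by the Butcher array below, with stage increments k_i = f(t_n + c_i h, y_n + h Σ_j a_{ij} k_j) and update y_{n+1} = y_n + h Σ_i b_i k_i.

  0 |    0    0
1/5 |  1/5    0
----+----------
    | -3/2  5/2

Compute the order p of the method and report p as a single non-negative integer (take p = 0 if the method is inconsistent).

2

b = (-3/2, 5/2)
c = (0, 1/5)
Σ b_i: (-3/2)·1 + 5/2·1 = 1 ✓
b·c: 5/2·1/5 = 1/2 ✓; 2 stages ⇒ order 2.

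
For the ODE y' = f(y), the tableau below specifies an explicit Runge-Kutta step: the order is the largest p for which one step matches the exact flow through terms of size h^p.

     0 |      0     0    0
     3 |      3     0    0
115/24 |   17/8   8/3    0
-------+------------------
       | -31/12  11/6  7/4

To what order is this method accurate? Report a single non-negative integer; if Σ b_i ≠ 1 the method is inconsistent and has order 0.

1

b = (-31/12, 11/6, 7/4)
c = (0, 3, 115/24)
Ac = (0, 0, 8)
Σ b_i: (-31/12)·1 + 11/6·1 + 7/4·1 = 1 ✓
b·c: 11/6·3 + 7/4·115/24 = 1333/96 ≠ 1/2 ⇒ order 1.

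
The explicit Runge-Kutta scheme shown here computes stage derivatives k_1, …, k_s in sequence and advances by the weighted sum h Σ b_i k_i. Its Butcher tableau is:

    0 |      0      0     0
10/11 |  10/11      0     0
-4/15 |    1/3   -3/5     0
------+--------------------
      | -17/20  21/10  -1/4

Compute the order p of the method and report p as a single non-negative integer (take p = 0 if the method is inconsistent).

b = (-17/20, 21/10, -1/4)
c = (0, 10/11, -4/15)
Ac = (0, 0, -6/11)
Σ b_i: (-17/20)·1 + 21/10·1 + (-1/4)·1 = 1 ✓
b·c: 21/10·10/11 + (-1/4)·(-4/15) = 326/165 ≠ 1/2 ⇒ order 1.

1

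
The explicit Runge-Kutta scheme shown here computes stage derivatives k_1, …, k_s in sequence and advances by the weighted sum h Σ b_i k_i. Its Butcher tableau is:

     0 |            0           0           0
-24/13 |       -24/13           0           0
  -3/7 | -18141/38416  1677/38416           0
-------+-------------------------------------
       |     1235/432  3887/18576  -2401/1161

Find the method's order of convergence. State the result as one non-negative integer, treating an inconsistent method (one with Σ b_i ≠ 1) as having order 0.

b = (1235/432, 3887/18576, -2401/1161)
c = (0, -24/13, -3/7)
Ac = (0, 0, -387/4802)
Σ b_i: 1235/432·1 + 3887/18576·1 + (-2401/1161)·1 = 1 ✓
b·c: 3887/18576·(-24/13) + (-2401/1161)·(-3/7) = 1/2 ✓
b·c²: 3887/18576·576/169 + (-2401/1161)·9/49 = 1/3 ✓
b·Ac: (-2401/1161)·(-387/4802) = 1/6 ✓; 3 stages ⇒ order 3.

3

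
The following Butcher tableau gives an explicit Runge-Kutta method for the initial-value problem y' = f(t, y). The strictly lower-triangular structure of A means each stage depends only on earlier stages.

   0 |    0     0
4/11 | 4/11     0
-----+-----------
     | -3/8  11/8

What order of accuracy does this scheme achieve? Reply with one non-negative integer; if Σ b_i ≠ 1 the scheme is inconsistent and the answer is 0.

2

b = (-3/8, 11/8)
c = (0, 4/11)
Σ b_i: (-3/8)·1 + 11/8·1 = 1 ✓
b·c: 11/8·4/11 = 1/2 ✓; 2 stages ⇒ order 2.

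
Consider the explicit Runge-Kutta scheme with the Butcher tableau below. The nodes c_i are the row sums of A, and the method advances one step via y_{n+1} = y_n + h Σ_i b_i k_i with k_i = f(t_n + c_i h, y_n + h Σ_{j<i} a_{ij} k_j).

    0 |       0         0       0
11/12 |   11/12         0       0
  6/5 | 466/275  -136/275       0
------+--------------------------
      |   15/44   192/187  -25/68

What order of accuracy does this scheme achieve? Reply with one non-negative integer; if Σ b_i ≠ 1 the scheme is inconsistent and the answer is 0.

b = (15/44, 192/187, -25/68)
c = (0, 11/12, 6/5)
Ac = (0, 0, -34/75)
Σ b_i: 15/44·1 + 192/187·1 + (-25/68)·1 = 1 ✓
b·c: 192/187·11/12 + (-25/68)·6/5 = 1/2 ✓
b·c²: 192/187·121/144 + (-25/68)·36/25 = 1/3 ✓
b·Ac: (-25/68)·(-34/75) = 1/6 ✓; 3 stages ⇒ order 3.

3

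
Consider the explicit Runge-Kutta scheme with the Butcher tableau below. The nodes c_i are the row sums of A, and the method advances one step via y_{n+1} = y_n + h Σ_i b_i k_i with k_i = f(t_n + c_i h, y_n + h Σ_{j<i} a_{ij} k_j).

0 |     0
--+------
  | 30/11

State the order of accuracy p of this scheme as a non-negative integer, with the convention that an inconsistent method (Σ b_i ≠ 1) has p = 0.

b = (30/11)
c = (0)
Σ b_i: 30/11·1 = 30/11 ≠ 1 ⇒ order 0.

0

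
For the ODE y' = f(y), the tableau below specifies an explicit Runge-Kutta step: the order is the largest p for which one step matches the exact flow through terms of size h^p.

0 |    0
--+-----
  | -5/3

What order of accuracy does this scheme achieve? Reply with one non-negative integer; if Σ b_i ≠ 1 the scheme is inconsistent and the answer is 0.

b = (-5/3)
c = (0)
Σ b_i: (-5/3)·1 = -5/3 ≠ 1 ⇒ order 0.

0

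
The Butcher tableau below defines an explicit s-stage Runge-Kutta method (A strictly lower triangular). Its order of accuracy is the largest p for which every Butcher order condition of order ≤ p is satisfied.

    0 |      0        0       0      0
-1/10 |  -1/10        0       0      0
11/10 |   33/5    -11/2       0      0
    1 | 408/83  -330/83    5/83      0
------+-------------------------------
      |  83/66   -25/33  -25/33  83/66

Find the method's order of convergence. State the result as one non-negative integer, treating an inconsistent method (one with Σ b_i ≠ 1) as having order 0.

4

b = (83/66, -25/33, -25/33, 83/66)
c = (0, -1/10, 11/10, 1)
Ac = (0, 0, 11/20, 77/166)
Σ b_i: 83/66·1 + (-25/33)·1 + (-25/33)·1 + 83/66·1 = 1 ✓
b·c: (-25/33)·(-1/10) + (-25/33)·11/10 + 83/66·1 = 1/2 ✓
b·c²: (-25/33)·1/100 + (-25/33)·121/100 + 83/66·1 = 1/3 ✓
b·Ac: (-25/33)·11/20 + 83/66·77/166 = 1/6 ✓
b·c³: (-25/33)·(-1/1000) + (-25/33)·1331/1000 + 83/66·1 = 1/4 ✓
b·(c∘Ac): (-25/33)·121/200 + 83/66·77/166 = 1/8 ✓
b·Ac²: (-25/33)·(-11/200) + 83/66·11/332 = 1/12 ✓
b·A²c: 83/66·11/332 = 1/24 ✓; 4 stages ⇒ order 4.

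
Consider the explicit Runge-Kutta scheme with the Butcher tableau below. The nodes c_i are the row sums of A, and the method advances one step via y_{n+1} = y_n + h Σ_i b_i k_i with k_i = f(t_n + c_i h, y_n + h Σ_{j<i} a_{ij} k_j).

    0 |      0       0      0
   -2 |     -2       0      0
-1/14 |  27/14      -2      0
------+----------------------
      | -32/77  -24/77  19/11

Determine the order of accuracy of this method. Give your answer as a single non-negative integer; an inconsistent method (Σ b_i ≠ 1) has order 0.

2

b = (-32/77, -24/77, 19/11)
c = (0, -2, -1/14)
Ac = (0, 0, 4)
Σ b_i: (-32/77)·1 + (-24/77)·1 + 19/11·1 = 1 ✓
b·c: (-24/77)·(-2) + 19/11·(-1/14) = 1/2 ✓
b·c²: (-24/77)·4 + 19/11·1/196 = -2669/2156 ≠ 1/3 ⇒ order 2.
b·Ac: 19/11·4 = 76/11 ≠ 1/6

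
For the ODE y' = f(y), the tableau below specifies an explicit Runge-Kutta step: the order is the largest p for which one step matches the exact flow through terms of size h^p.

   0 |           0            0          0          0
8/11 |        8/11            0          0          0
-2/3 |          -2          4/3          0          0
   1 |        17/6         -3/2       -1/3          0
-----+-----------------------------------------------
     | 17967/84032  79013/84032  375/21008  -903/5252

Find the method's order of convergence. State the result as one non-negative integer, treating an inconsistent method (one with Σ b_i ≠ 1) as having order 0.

b = (17967/84032, 79013/84032, 375/21008, -903/5252)
c = (0, 8/11, -2/3, 1)
Ac = (0, 0, 32/33, -86/99)
Σ b_i: 17967/84032·1 + 79013/84032·1 + 375/21008·1 + (-903/5252)·1 = 1 ✓
b·c: 79013/84032·8/11 + 375/21008·(-2/3) + (-903/5252)·1 = 1/2 ✓
b·c²: 79013/84032·64/121 + 375/21008·4/9 + (-903/5252)·1 = 1/3 ✓
b·Ac: 375/21008·32/33 + (-903/5252)·(-86/99) = 1/6 ✓
b·c³: 79013/84032·512/1331 + 375/21008·(-8/27) + (-903/5252)·1 = 95917/519948 ≠ 1/4 ⇒ order 3.
b·(c∘Ac): 375/21008·(-64/99) + (-903/5252)·(-86/99) = 3981/28886 ≠ 1/8
b·Ac²: 375/21008·256/363 + (-903/5252)·(-3076/3267) = 22679/129987 ≠ 1/12
b·A²c: (-903/5252)·(-32/99) = 2408/43329 ≠ 1/24

3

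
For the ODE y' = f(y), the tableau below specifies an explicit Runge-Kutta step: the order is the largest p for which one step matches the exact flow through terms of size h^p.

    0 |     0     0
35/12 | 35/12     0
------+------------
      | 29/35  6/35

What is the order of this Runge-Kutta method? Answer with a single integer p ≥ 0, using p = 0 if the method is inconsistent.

2

b = (29/35, 6/35)
c = (0, 35/12)
Σ b_i: 29/35·1 + 6/35·1 = 1 ✓
b·c: 6/35·35/12 = 1/2 ✓; 2 stages ⇒ order 2.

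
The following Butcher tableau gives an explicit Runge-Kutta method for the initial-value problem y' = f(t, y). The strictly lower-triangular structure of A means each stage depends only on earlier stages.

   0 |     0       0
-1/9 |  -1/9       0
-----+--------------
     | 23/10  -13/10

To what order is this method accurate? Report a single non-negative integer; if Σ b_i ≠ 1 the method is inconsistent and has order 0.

1

b = (23/10, -13/10)
c = (0, -1/9)
Σ b_i: 23/10·1 + (-13/10)·1 = 1 ✓
b·c: (-13/10)·(-1/9) = 13/90 ≠ 1/2 ⇒ order 1.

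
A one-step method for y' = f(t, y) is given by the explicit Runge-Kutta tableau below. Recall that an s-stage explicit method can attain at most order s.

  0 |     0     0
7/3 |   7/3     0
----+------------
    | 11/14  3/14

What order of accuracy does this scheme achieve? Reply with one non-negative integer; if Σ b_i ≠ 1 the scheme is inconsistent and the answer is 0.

2

b = (11/14, 3/14)
c = (0, 7/3)
Σ b_i: 11/14·1 + 3/14·1 = 1 ✓
b·c: 3/14·7/3 = 1/2 ✓; 2 stages ⇒ order 2.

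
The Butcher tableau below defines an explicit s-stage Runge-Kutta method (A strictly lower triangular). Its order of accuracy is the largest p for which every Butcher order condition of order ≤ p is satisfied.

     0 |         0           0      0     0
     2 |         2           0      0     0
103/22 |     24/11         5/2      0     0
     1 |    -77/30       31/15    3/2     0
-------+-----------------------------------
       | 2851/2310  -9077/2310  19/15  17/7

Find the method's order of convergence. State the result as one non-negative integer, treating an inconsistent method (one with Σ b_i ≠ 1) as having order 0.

2

b = (2851/2310, -9077/2310, 19/15, 17/7)
c = (0, 2, 103/22, 1)
Ac = (0, 0, 5, 7363/660)
Σ b_i: 2851/2310·1 + (-9077/2310)·1 + 19/15·1 + 17/7·1 = 1 ✓
b·c: (-9077/2310)·2 + 19/15·103/22 + 17/7·1 = 1/2 ✓
b·c²: (-9077/2310)·4 + 19/15·10609/484 + 17/7·1 = 735641/50820 ≠ 1/3 ⇒ order 2.
b·Ac: 19/15·5 + 17/7·7363/660 = 51477/1540 ≠ 1/6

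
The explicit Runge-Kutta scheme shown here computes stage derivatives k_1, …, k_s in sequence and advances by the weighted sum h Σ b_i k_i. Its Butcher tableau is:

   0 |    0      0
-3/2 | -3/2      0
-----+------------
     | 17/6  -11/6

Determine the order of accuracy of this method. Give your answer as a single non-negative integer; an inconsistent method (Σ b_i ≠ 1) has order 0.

1

b = (17/6, -11/6)
c = (0, -3/2)
Σ b_i: 17/6·1 + (-11/6)·1 = 1 ✓
b·c: (-11/6)·(-3/2) = 11/4 ≠ 1/2 ⇒ order 1.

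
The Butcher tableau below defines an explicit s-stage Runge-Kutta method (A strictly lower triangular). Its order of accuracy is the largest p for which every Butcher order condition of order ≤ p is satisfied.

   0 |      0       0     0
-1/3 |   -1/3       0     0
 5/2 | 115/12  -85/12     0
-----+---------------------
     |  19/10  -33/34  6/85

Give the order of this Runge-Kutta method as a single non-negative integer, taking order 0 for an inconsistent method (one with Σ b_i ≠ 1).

3

b = (19/10, -33/34, 6/85)
c = (0, -1/3, 5/2)
Ac = (0, 0, 85/36)
Σ b_i: 19/10·1 + (-33/34)·1 + 6/85·1 = 1 ✓
b·c: (-33/34)·(-1/3) + 6/85·5/2 = 1/2 ✓
b·c²: (-33/34)·1/9 + 6/85·25/4 = 1/3 ✓
b·Ac: 6/85·85/36 = 1/6 ✓; 3 stages ⇒ order 3.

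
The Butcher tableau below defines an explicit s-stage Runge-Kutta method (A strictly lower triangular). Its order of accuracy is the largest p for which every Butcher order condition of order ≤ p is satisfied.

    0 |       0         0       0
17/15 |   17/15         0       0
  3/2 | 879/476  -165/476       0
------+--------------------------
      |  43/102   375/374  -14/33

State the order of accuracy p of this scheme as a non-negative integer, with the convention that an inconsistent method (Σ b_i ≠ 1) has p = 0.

b = (43/102, 375/374, -14/33)
c = (0, 17/15, 3/2)
Ac = (0, 0, -11/28)
Σ b_i: 43/102·1 + 375/374·1 + (-14/33)·1 = 1 ✓
b·c: 375/374·17/15 + (-14/33)·3/2 = 1/2 ✓
b·c²: 375/374·289/225 + (-14/33)·9/4 = 1/3 ✓
b·Ac: (-14/33)·(-11/28) = 1/6 ✓; 3 stages ⇒ order 3.

3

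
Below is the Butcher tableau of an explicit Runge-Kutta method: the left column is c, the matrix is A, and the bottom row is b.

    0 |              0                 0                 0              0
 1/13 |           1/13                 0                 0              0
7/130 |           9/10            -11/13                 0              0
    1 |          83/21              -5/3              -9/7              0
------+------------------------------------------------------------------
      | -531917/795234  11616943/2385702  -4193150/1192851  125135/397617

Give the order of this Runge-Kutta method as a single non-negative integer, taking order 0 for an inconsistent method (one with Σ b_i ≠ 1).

3

b = (-531917/795234, 11616943/2385702, -4193150/1192851, 125135/397617)
c = (0, 1/13, 7/130, 1)
Ac = (0, 0, -11/169, -77/390)
Σ b_i: (-531917/795234)·1 + 11616943/2385702·1 + (-4193150/1192851)·1 + 125135/397617·1 = 1 ✓
b·c: 11616943/2385702·1/13 + (-4193150/1192851)·7/130 + 125135/397617·1 = 1/2 ✓
b·c²: 11616943/2385702·1/169 + (-4193150/1192851)·49/16900 + 125135/397617·1 = 1/3 ✓
b·Ac: (-4193150/1192851)·(-11/169) + 125135/397617·(-77/390) = 1/6 ✓
b·c³: 11616943/2385702·1/2197 + (-4193150/1192851)·343/2197000 + 125135/397617·1 = 425197439/1343945460 ≠ 1/4 ⇒ order 3.
b·(c∘Ac): (-4193150/1192851)·(-77/21970) + 125135/397617·(-77/390) = -608629/12217686 ≠ 1/8
b·Ac²: (-4193150/1192851)·(-11/2197) + 125135/397617·(-53/3900) = 17905799/1343945460 ≠ 1/12
b·A²c: 125135/397617·99/1183 = 375405/14253967 ≠ 1/24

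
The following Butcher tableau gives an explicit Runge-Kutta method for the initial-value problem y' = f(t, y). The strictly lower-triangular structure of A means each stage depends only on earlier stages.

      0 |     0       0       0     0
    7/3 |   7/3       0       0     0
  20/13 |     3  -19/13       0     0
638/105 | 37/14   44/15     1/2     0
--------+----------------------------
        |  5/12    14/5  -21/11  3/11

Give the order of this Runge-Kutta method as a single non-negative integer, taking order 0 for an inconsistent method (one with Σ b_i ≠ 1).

0

b = (5/12, 14/5, -21/11, 3/11)
c = (0, 7/3, 20/13, 638/105)
Ac = (0, 0, -133/39, 4454/585)
Σ b_i: 5/12·1 + 14/5·1 + (-21/11)·1 + 3/11·1 = 1043/660 ≠ 1 ⇒ order 0.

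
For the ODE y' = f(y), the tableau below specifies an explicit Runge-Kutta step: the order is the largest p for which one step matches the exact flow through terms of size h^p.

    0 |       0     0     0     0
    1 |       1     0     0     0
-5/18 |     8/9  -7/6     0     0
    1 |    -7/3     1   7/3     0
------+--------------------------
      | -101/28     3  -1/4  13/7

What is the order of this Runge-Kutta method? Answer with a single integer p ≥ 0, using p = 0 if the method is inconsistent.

1

b = (-101/28, 3, -1/4, 13/7)
c = (0, 1, -5/18, 1)
Ac = (0, 0, -7/6, 19/54)
Σ b_i: (-101/28)·1 + 3·1 + (-1/4)·1 + 13/7·1 = 1 ✓
b·c: 3·1 + (-1/4)·(-5/18) + 13/7·1 = 2483/504 ≠ 1/2 ⇒ order 1.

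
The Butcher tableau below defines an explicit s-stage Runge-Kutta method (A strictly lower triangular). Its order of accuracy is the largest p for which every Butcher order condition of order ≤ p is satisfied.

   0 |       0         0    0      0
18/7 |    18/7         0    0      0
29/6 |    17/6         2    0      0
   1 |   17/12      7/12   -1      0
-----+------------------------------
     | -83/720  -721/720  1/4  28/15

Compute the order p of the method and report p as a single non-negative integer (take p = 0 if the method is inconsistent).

2

b = (-83/720, -721/720, 1/4, 28/15)
c = (0, 18/7, 29/6, 1)
Ac = (0, 0, 36/7, -10/3)
Σ b_i: (-83/720)·1 + (-721/720)·1 + 1/4·1 + 28/15·1 = 1 ✓
b·c: (-721/720)·18/7 + 1/4·29/6 + 28/15·1 = 1/2 ✓
b·c²: (-721/720)·324/49 + 1/4·841/36 + 28/15·1 = 5471/5040 ≠ 1/3 ⇒ order 2.
b·Ac: 1/4·36/7 + 28/15·(-10/3) = -311/63 ≠ 1/6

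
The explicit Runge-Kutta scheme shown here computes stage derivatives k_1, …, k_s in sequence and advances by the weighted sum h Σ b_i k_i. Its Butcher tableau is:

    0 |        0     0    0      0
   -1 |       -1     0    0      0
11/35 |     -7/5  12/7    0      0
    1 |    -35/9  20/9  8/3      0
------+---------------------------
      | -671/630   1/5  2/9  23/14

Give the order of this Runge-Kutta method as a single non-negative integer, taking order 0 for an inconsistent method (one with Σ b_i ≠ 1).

b = (-671/630, 1/5, 2/9, 23/14)
c = (0, -1, 11/35, 1)
Ac = (0, 0, -12/7, -436/315)
Σ b_i: (-671/630)·1 + 1/5·1 + 2/9·1 + 23/14·1 = 1 ✓
b·c: 1/5·(-1) + 2/9·11/35 + 23/14·1 = 953/630 ≠ 1/2 ⇒ order 1.

1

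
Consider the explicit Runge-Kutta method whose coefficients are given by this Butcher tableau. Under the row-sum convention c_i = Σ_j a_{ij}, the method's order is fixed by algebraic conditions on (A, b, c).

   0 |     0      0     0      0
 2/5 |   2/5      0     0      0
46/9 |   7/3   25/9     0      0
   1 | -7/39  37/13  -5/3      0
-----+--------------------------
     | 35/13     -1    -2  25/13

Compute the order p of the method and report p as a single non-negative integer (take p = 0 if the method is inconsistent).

0

b = (35/13, -1, -2, 25/13)
c = (0, 2/5, 46/9, 1)
Ac = (0, 0, 10/9, -12952/1755)
Σ b_i: 35/13·1 + (-1)·1 + (-2)·1 + 25/13·1 = 21/13 ≠ 1 ⇒ order 0.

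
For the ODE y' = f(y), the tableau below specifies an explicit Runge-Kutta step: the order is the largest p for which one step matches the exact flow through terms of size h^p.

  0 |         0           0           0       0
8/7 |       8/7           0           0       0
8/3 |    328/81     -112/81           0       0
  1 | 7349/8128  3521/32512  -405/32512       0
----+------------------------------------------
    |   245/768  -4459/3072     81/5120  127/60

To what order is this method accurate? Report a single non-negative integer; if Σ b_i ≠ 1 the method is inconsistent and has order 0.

b = (245/768, -4459/3072, 81/5120, 127/60)
c = (0, 8/7, 8/3, 1)
Ac = (0, 0, -128/81, 23/254)
Σ b_i: 245/768·1 + (-4459/3072)·1 + 81/5120·1 + 127/60·1 = 1 ✓
b·c: (-4459/3072)·8/7 + 81/5120·8/3 + 127/60·1 = 1/2 ✓
b·c²: (-4459/3072)·64/49 + 81/5120·64/9 + 127/60·1 = 1/3 ✓
b·Ac: 81/5120·(-128/81) + 127/60·23/254 = 1/6 ✓
b·c³: (-4459/3072)·512/343 + 81/5120·512/27 + 127/60·1 = 1/4 ✓
b·(c∘Ac): 81/5120·(-1024/243) + 127/60·23/254 = 1/8 ✓
b·Ac²: 81/5120·(-1024/567) + 127/60·47/889 = 1/12 ✓
b·A²c: 127/60·5/254 = 1/24 ✓; 4 stages ⇒ order 4.

4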